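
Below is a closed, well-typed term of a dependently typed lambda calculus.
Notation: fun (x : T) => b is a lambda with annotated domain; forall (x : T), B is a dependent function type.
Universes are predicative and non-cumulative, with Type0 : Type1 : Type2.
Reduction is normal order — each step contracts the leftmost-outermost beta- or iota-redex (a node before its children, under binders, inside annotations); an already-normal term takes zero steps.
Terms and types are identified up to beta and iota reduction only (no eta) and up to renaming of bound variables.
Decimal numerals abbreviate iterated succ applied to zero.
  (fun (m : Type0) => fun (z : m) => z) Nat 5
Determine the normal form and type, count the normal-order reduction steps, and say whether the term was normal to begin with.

reduced normal form:
  5
the term's type:
  Nat
steps to reach normal form (normal order): 2
already normal: no
first contracted redex: a beta-redex


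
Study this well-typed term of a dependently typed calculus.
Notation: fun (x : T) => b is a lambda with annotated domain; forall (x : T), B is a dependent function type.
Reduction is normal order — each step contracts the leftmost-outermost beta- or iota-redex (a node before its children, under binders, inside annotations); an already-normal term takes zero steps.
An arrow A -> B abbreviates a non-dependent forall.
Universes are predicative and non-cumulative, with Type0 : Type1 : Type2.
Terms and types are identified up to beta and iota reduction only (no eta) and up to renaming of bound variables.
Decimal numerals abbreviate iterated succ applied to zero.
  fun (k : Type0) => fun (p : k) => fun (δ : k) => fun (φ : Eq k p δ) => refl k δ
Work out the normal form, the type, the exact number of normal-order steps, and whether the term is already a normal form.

normal form:
  fun (k : Type0) => fun (p : k) => fun (δ : k) => fun (φ : Eq k p δ) => refl k δ
the term's type:
  forall (k : Type0), forall (p : k), forall (δ : k), Eq k p δ -> Eq k δ δ
reduction steps (normal order): 0
term was already normal: yes


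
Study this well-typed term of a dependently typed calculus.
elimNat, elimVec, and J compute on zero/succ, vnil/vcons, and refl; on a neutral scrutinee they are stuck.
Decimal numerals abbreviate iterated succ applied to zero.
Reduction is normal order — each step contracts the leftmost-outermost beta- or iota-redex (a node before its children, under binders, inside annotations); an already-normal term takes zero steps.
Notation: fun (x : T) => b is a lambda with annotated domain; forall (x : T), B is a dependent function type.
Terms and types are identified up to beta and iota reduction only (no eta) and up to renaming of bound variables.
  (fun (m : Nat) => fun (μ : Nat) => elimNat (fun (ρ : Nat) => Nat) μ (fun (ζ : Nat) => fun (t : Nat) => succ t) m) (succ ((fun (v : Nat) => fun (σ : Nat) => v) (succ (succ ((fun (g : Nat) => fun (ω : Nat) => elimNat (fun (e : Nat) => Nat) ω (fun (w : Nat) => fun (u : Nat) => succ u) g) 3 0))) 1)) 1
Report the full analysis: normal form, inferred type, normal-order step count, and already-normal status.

normal form:
  7
the term's type:
  Nat
normal-order step count: 35
started in normal form: no
first redex: a beta-redex


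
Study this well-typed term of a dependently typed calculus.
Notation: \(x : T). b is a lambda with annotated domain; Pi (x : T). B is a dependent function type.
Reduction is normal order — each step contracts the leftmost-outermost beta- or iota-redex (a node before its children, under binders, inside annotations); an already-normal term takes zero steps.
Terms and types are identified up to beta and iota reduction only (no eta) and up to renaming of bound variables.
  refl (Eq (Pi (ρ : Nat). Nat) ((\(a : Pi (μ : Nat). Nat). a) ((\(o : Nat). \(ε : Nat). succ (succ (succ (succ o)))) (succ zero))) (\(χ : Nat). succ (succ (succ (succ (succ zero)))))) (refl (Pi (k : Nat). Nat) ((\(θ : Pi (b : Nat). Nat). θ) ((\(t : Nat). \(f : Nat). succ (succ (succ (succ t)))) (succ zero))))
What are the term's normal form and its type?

normal form:
  refl (Eq (Pi (ρ : Nat). Nat) (\(a : Nat). succ (succ (succ (succ (succ zero))))) (\(μ : Nat). succ (succ (succ (succ (succ zero)))))) (refl (Pi (o : Nat). Nat) (\(ε : Nat). succ (succ (succ (succ (succ zero))))))
inferred type:
  Eq (Eq (Pi (ρ : Nat). Nat) (\(a : Nat). succ (succ (succ (succ (succ zero))))) (\(μ : Nat). succ (succ (succ (succ (succ zero)))))) (refl (Pi (o : Nat). Nat) (\(ε : Nat). succ (succ (succ (succ (succ zero)))))) (refl (Pi (χ : Nat). Nat) (\(k : Nat). succ (succ (succ (succ (succ zero))))))


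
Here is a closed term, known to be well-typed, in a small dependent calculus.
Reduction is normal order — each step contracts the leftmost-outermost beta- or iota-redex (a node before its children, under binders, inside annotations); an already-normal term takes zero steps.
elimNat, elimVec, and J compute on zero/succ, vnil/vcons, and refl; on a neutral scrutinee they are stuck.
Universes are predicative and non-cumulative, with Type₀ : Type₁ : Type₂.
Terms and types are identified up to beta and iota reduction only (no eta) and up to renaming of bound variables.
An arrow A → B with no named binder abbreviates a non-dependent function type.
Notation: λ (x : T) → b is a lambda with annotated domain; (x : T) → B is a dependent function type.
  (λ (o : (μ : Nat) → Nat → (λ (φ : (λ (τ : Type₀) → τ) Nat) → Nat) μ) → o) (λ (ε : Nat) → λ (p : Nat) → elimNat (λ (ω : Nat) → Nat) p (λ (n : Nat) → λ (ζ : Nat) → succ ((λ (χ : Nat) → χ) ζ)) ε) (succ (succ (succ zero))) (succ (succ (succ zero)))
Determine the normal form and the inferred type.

normal form:
  succ (succ (succ (succ (succ (succ zero)))))
type:
  Nat
observation: 16 normal-order steps normalize the term, beginning with a beta-redex.


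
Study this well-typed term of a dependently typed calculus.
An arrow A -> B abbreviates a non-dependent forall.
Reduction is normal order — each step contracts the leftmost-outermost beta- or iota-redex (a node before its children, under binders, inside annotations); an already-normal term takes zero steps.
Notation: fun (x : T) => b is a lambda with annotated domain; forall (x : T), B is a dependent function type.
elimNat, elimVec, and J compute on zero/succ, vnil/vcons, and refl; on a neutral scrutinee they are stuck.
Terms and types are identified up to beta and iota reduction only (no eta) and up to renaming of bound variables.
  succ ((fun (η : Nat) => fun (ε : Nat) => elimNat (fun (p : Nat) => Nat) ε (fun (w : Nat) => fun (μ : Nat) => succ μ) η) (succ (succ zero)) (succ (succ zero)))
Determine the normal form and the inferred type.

resulting normal form:
  succ (succ (succ (succ (succ zero))))
type:
  Nat


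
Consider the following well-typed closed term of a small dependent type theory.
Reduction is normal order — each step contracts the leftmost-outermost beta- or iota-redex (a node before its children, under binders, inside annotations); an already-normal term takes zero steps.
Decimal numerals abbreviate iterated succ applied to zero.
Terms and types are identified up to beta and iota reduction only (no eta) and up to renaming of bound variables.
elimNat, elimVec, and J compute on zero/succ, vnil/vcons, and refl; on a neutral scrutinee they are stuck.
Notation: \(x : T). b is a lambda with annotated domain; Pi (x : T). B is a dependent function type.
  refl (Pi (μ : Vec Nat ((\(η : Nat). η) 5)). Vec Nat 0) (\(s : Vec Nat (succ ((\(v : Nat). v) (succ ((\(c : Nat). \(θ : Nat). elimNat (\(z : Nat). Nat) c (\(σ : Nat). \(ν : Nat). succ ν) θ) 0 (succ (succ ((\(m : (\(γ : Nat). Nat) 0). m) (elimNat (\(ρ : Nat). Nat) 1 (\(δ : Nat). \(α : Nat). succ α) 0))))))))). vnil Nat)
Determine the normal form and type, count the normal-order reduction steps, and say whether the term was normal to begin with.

resulting normal form:
  refl (Pi (μ : Vec Nat 5). Vec Nat 0) (\(η : Vec Nat 5). vnil Nat)
the term's type:
  Eq (Pi (μ : Vec Nat 5). Vec Nat 0) (\(η : Vec Nat 5). vnil Nat) (\(s : Vec Nat 5). vnil Nat)
normal-order step count: 16
started in normal form: no
first contracted redex: a beta-redex


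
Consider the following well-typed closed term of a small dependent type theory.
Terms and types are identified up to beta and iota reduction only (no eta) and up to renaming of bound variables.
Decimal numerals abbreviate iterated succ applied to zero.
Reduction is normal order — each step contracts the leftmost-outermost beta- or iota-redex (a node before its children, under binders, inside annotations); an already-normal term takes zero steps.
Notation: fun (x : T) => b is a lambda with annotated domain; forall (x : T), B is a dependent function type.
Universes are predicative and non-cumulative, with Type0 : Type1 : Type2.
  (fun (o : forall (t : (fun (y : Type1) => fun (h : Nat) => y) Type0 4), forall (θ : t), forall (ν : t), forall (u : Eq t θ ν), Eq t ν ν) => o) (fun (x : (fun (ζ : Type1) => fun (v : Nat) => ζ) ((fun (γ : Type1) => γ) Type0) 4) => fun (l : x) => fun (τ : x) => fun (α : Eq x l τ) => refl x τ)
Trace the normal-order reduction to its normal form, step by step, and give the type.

reduction (normal order):
  (fun (o : forall (t : (fun (y : Type1) => fun (h : Nat) => y) Type0 4), forall (θ : t), forall (ν : t), forall (u : Eq t θ ν), Eq t ν ν) => o) (fun (x : (fun (ζ : Type1) => fun (v : Nat) => ζ) ((fun (γ : Type1) => γ) Type0) 4) => fun (l : x) => fun (τ : x) => fun (α : Eq x l τ) => refl x τ)
  ~> fun (o : (fun (t : Type1) => fun (y : Nat) => t) ((fun (h : Type1) => h) Type0) 4) => fun (θ : o) => fun (ν : o) => fun (u : Eq o θ ν) => refl o ν
  ~> fun (o : (fun (t : Nat) => (fun (y : Type1) => y) Type0) 4) => fun (h : o) => fun (θ : o) => fun (ν : Eq o h θ) => refl o θ
  ~> fun (o : (fun (t : Type1) => t) Type0) => fun (y : o) => fun (h : o) => fun (θ : Eq o y h) => refl o h
  ~> fun (o : Type0) => fun (t : o) => fun (y : o) => fun (h : Eq o t y) => refl o y
the term's type:
  forall (o : Type0), forall (t : o), forall (y : o), forall (h : Eq o t y), Eq o y y


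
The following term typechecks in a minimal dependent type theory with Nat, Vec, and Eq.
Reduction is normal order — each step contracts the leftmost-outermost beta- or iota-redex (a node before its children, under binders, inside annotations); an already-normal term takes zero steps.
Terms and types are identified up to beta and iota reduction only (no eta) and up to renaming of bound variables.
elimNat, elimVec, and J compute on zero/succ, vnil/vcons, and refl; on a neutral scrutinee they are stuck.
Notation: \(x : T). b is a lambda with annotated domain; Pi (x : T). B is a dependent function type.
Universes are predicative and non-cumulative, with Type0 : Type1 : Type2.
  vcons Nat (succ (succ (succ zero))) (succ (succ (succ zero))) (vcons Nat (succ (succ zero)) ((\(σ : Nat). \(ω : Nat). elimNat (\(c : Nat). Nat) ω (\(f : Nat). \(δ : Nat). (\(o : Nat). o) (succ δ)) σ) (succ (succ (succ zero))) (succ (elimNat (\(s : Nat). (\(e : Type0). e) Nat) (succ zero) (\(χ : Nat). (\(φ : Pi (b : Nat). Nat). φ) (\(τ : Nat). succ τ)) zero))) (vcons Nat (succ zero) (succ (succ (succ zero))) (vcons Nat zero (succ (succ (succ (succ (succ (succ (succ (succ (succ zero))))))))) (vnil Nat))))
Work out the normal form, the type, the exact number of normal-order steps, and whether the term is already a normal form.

resulting normal form:
  vcons Nat (succ (succ (succ zero))) (succ (succ (succ zero))) (vcons Nat (succ (succ zero)) (succ (succ (succ (succ (succ zero))))) (vcons Nat (succ zero) (succ (succ (succ zero))) (vcons Nat zero (succ (succ (succ (succ (succ (succ (succ (succ (succ zero))))))))) (vnil Nat))))
inferred type:
  Vec Nat (succ (succ (succ (succ zero))))
normal-order step count: 16
started in normal form: no
first contracted redex: a beta-redex


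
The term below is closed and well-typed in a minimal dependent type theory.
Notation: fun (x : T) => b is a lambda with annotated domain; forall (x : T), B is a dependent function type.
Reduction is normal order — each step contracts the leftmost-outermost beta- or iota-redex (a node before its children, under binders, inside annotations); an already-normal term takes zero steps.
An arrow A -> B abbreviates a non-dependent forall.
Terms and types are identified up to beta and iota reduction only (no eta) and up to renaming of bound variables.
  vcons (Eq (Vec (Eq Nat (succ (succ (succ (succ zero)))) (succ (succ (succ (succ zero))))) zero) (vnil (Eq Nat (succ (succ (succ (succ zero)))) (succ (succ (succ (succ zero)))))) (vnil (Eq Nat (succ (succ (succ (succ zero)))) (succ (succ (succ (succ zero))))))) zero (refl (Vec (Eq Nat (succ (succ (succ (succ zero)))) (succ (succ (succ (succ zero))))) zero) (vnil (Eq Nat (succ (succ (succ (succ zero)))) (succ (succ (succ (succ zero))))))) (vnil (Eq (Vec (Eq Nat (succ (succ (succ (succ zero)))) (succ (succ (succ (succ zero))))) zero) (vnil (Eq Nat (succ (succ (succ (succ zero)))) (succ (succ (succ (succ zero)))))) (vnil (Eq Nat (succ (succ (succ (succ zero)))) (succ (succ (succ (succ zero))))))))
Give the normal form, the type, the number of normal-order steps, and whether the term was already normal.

resulting normal form:
  vcons (Eq (Vec (Eq Nat (succ (succ (succ (succ zero)))) (succ (succ (succ (succ zero))))) zero) (vnil (Eq Nat (succ (succ (succ (succ zero)))) (succ (succ (succ (succ zero)))))) (vnil (Eq Nat (succ (succ (succ (succ zero)))) (succ (succ (succ (succ zero))))))) zero (refl (Vec (Eq Nat (succ (succ (succ (succ zero)))) (succ (succ (succ (succ zero))))) zero) (vnil (Eq Nat (succ (succ (succ (succ zero)))) (succ (succ (succ (succ zero))))))) (vnil (Eq (Vec (Eq Nat (succ (succ (succ (succ zero)))) (succ (succ (succ (succ zero))))) zero) (vnil (Eq Nat (succ (succ (succ (succ zero)))) (succ (succ (succ (succ zero)))))) (vnil (Eq Nat (succ (succ (succ (succ zero)))) (succ (succ (succ (succ zero))))))))
the term's type:
  Vec (Eq (Vec (Eq Nat (succ (succ (succ (succ zero)))) (succ (succ (succ (succ zero))))) zero) (vnil (Eq Nat (succ (succ (succ (succ zero)))) (succ (succ (succ (succ zero)))))) (vnil (Eq Nat (succ (succ (succ (succ zero)))) (succ (succ (succ (succ zero))))))) (succ zero)
steps to reach normal form (normal order): 0
started in normal form: yes


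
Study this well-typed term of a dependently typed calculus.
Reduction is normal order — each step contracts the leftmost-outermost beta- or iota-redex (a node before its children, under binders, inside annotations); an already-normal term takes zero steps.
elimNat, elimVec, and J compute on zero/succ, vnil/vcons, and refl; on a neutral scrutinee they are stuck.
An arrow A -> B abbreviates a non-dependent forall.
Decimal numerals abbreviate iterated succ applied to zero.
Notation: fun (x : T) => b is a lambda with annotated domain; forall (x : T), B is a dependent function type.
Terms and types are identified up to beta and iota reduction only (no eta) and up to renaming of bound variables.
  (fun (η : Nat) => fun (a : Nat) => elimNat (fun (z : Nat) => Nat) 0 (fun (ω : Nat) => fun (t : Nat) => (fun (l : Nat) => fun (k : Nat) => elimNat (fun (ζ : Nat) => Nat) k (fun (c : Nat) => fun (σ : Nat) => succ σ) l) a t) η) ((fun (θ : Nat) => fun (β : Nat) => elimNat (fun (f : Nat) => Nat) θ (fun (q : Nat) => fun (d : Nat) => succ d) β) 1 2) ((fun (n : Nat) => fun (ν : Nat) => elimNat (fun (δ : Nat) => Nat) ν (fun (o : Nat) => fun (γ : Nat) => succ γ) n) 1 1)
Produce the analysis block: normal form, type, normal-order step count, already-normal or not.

resulting normal form:
  6
type:
  Nat
reduction steps (normal order): 36
term was already normal: no
first contracted redex: a beta-redex


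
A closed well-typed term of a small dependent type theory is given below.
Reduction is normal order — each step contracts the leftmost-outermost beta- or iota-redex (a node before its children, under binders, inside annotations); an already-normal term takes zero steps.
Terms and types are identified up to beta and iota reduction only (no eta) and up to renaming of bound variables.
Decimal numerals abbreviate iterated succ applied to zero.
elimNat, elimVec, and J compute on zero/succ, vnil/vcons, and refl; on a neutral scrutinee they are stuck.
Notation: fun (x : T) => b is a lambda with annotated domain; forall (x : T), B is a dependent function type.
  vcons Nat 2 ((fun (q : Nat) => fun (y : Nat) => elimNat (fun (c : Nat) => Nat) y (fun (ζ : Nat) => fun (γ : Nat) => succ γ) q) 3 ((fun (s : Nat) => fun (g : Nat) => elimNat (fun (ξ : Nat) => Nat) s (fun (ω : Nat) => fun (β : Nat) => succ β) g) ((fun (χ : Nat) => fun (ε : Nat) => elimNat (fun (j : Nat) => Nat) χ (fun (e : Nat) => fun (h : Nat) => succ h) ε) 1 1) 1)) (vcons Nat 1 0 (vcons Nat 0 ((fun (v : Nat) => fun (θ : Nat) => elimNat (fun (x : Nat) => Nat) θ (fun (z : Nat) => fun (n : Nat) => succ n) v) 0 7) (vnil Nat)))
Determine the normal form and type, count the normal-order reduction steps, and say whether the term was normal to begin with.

reduced normal form:
  vcons Nat 2 6 (vcons Nat 1 0 (vcons Nat 0 7 (vnil Nat)))
inferred type:
  Vec Nat 3
reduction steps (normal order): 27
term was already normal: no
first redex: a beta-redex


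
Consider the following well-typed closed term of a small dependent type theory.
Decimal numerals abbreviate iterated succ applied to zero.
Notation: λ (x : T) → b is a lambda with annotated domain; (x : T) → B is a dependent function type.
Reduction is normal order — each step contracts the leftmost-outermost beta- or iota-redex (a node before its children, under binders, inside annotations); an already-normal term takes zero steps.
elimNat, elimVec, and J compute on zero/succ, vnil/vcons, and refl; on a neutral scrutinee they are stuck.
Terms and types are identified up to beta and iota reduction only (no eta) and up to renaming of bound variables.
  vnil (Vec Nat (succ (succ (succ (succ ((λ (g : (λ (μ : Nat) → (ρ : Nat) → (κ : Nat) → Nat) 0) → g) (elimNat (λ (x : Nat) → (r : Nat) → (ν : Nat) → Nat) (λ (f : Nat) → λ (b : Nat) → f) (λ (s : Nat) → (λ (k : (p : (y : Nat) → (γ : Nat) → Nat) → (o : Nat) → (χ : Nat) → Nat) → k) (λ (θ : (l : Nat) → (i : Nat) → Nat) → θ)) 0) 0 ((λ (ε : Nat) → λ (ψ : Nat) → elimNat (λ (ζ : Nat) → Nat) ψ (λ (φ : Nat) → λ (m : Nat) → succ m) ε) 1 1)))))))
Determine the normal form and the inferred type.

resulting normal form:
  vnil (Vec Nat 4)
type:
  Vec (Vec Nat 4) 0


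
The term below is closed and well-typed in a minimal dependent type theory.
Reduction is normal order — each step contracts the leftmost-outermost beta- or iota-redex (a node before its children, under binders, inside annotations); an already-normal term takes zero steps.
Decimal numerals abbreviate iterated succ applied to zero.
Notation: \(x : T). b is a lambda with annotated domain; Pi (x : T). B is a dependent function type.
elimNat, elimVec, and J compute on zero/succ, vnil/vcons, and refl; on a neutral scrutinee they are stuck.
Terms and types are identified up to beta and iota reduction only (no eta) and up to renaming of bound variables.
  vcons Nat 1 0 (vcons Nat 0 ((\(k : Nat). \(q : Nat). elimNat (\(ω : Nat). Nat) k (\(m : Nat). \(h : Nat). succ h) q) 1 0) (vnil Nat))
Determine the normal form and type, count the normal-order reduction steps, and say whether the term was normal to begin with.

resulting normal form:
  vcons Nat 1 0 (vcons Nat 0 1 (vnil Nat))
type:
  Vec Nat 2
steps to reach normal form (normal order): 3
started in normal form: no
first contracted redex: a beta-redex


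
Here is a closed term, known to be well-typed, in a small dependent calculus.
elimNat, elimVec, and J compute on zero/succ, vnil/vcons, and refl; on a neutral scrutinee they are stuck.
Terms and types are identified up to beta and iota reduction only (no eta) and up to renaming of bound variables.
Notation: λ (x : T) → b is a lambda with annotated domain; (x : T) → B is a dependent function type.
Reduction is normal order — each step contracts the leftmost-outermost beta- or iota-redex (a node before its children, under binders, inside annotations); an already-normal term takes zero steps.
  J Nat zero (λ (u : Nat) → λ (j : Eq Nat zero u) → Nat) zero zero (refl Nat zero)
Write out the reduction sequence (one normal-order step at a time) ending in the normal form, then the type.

normal-order reduction sequence:
  J Nat zero (λ (u : Nat) → λ (j : Eq Nat zero u) → Nat) zero zero (refl Nat zero)
  ~> zero
inferred type:
  Nat


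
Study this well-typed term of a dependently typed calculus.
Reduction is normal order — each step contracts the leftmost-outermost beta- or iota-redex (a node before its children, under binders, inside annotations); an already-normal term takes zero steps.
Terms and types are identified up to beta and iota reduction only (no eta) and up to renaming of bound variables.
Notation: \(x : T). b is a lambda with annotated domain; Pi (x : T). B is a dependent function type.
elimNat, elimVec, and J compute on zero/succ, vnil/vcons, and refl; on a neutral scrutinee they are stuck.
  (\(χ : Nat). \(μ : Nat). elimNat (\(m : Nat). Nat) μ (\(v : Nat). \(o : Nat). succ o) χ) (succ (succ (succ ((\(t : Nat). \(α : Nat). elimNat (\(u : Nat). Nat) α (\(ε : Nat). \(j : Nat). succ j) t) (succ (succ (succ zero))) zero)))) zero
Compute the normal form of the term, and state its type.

resulting normal form:
  succ (succ (succ (succ (succ (succ zero)))))
inferred type:
  Nat
observation: reduction starts at a beta-redex, and 33 normal-order steps reach the normal form.


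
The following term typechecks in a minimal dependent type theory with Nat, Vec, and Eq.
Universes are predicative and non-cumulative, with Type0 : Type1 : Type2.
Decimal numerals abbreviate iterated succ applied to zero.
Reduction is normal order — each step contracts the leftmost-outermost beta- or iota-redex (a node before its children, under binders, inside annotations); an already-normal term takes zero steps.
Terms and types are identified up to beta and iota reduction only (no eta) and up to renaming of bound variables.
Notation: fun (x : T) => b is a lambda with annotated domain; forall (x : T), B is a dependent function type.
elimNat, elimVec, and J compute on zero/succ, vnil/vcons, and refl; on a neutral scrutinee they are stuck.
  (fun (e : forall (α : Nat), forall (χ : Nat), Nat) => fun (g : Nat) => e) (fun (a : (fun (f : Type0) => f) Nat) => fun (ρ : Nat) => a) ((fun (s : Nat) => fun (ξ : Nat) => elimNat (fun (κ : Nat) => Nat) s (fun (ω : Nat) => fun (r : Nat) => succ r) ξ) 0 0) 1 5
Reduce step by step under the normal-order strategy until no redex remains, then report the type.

normal-order reduction:
  (fun (e : forall (α : Nat), forall (χ : Nat), Nat) => fun (g : Nat) => e) (fun (a : (fun (f : Type0) => f) Nat) => fun (ρ : Nat) => a) ((fun (s : Nat) => fun (ξ : Nat) => elimNat (fun (κ : Nat) => Nat) s (fun (ω : Nat) => fun (r : Nat) => succ r) ξ) 0 0) 1 5
  ~> (fun (e : Nat) => fun (α : (fun (χ : Type0) => χ) Nat) => fun (g : Nat) => α) ((fun (a : Nat) => fun (f : Nat) => elimNat (fun (ρ : Nat) => Nat) a (fun (s : Nat) => fun (ξ : Nat) => succ ξ) f) 0 0) 1 5
  ~> (fun (e : (fun (α : Type0) => α) Nat) => fun (χ : Nat) => e) 1 5
  ~> (fun (e : Nat) => 1) 5
  ~> 1
type:
  Nat


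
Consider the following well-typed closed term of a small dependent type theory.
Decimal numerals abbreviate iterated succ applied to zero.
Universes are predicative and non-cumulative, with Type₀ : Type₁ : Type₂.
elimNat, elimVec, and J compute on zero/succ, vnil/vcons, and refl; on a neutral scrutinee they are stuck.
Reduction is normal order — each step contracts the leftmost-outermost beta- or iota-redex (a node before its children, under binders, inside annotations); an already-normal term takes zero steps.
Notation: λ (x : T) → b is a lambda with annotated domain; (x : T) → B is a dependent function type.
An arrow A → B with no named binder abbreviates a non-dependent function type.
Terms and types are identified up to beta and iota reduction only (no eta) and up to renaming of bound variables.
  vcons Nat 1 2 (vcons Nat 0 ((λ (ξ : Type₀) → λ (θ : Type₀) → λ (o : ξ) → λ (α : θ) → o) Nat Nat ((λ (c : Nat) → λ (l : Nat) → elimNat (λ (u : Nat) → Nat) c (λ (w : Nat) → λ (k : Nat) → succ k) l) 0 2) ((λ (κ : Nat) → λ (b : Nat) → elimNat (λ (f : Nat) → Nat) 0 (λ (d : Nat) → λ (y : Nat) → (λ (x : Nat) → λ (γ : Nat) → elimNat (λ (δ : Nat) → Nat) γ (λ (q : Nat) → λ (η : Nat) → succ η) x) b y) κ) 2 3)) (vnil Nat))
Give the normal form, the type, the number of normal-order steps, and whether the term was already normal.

normal form:
  vcons Nat 1 2 (vcons Nat 0 2 (vnil Nat))
inferred type:
  Vec Nat 2
reduction steps (normal order): 13
term was already normal: no
first redex: a beta-redex


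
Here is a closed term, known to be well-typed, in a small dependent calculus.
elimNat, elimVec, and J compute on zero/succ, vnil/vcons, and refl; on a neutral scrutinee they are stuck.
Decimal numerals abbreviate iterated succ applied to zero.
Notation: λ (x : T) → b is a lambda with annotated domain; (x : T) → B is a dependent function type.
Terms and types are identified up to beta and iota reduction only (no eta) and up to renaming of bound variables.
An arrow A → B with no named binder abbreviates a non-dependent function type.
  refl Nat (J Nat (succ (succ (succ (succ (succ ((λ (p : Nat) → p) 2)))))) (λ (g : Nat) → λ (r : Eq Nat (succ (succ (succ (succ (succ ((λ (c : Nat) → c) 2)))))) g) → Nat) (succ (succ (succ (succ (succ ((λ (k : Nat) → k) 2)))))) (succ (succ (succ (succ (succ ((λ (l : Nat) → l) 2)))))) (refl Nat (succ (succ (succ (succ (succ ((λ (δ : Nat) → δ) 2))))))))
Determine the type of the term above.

inferred type:
  Eq Nat 7 7


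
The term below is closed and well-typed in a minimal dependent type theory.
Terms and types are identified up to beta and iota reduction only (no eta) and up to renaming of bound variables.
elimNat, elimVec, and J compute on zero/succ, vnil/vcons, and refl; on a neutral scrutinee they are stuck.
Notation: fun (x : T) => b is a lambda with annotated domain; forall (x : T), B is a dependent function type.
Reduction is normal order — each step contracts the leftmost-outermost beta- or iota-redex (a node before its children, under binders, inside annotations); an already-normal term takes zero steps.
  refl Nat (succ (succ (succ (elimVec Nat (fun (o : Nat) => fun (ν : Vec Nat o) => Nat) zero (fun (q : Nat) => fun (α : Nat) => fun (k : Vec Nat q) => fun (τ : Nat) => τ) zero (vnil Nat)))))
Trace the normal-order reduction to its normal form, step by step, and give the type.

normal-order reduction:
  refl Nat (succ (succ (succ (elimVec Nat (fun (o : Nat) => fun (ν : Vec Nat o) => Nat) zero (fun (q : Nat) => fun (α : Nat) => fun (k : Vec Nat q) => fun (τ : Nat) => τ) zero (vnil Nat)))))
  ~> refl Nat (succ (succ (succ zero)))
type:
  Eq Nat (succ (succ (succ zero))) (succ (succ (succ zero)))


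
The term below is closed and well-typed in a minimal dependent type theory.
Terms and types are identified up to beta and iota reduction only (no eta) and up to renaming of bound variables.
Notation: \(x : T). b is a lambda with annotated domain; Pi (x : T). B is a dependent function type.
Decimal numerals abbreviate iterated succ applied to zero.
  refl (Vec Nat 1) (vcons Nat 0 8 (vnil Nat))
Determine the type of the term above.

type:
  Eq (Vec Nat 1) (vcons Nat 0 8 (vnil Nat)) (vcons Nat 0 8 (vnil Nat))


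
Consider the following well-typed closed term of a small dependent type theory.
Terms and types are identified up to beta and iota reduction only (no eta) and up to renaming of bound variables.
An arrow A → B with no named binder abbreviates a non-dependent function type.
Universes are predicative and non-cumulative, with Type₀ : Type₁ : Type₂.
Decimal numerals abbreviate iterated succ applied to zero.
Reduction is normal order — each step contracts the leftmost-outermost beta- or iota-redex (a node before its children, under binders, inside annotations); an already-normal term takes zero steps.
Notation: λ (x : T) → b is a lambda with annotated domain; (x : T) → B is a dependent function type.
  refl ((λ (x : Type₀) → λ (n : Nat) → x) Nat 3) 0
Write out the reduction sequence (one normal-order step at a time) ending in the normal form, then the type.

normal-order reduction:
  refl ((λ (x : Type₀) → λ (n : Nat) → x) Nat 3) 0
  ~> refl ((λ (x : Nat) → Nat) 3) 0
  ~> refl Nat 0
type:
  Eq Nat 0 0


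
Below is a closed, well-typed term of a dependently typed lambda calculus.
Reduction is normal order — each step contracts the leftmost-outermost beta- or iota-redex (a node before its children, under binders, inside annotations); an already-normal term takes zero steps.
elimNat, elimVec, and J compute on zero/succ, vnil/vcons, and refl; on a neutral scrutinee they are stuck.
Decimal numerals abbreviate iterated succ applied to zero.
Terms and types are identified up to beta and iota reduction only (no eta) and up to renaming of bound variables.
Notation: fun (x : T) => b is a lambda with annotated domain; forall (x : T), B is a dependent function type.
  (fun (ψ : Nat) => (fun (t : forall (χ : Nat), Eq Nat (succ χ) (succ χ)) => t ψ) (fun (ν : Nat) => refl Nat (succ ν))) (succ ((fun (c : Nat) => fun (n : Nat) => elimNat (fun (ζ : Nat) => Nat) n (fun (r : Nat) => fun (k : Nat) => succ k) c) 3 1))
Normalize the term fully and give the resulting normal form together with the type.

normal form:
  refl Nat 6
inferred type:
  Eq Nat 6 6


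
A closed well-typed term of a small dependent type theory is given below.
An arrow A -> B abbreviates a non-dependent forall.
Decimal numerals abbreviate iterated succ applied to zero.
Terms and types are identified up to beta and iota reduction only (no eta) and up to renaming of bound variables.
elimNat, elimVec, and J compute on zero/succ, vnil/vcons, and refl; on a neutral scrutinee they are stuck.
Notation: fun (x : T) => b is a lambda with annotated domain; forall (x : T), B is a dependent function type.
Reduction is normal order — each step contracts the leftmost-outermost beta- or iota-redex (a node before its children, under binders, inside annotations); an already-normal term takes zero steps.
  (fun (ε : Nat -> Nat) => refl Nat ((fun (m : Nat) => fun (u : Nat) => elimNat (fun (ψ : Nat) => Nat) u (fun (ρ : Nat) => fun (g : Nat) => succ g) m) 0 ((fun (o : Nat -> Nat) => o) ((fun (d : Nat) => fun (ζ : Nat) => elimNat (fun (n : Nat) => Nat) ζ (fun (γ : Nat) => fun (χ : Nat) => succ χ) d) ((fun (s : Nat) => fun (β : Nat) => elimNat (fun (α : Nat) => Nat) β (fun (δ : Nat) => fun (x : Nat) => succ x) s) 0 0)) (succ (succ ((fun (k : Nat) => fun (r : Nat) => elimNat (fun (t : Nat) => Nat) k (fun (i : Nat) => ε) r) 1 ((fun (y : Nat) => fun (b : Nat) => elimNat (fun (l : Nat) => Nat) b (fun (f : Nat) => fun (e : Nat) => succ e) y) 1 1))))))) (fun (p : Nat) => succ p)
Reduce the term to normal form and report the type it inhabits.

reduced normal form:
  refl Nat 5
type:
  Eq Nat 5 5
observation: contracting a beta-redex first, the term normalizes in 26 steps.


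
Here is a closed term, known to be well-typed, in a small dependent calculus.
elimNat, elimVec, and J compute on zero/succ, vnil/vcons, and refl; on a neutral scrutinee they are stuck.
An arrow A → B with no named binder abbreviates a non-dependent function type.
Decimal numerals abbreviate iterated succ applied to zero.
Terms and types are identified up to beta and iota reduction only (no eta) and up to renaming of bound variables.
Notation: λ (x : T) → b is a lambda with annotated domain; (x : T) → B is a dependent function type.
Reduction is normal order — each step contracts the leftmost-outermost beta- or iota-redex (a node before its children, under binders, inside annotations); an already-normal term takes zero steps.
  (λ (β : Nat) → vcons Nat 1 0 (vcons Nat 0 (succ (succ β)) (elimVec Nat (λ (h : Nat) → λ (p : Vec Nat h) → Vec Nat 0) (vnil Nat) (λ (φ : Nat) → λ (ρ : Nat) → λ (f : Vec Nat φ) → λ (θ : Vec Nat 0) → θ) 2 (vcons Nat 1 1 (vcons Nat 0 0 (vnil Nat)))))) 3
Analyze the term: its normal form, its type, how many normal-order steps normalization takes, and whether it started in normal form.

reduced normal form:
  vcons Nat 1 0 (vcons Nat 0 5 (vnil Nat))
the term's type:
  Vec Nat 2
steps to reach normal form (normal order): 12
started in normal form: no
first redex: a beta-redex


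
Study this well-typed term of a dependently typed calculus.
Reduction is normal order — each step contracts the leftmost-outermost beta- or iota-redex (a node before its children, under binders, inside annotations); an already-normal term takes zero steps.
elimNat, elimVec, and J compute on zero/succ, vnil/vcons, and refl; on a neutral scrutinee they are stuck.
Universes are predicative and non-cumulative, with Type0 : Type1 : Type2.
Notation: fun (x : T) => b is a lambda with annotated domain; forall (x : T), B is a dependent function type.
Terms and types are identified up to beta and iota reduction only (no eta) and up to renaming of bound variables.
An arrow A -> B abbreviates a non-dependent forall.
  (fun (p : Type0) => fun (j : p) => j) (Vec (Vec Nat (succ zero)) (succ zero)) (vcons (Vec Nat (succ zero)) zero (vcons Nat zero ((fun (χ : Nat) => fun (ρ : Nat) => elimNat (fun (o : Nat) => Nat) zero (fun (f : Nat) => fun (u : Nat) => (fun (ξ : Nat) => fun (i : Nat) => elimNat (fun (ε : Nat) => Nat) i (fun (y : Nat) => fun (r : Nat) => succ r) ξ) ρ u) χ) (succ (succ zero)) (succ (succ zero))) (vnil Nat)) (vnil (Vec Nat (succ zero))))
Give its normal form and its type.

reduced normal form:
  vcons (Vec Nat (succ zero)) zero (vcons Nat zero (succ (succ (succ (succ zero)))) (vnil Nat)) (vnil (Vec Nat (succ zero)))
inferred type:
  Vec (Vec Nat (succ zero)) (succ zero)


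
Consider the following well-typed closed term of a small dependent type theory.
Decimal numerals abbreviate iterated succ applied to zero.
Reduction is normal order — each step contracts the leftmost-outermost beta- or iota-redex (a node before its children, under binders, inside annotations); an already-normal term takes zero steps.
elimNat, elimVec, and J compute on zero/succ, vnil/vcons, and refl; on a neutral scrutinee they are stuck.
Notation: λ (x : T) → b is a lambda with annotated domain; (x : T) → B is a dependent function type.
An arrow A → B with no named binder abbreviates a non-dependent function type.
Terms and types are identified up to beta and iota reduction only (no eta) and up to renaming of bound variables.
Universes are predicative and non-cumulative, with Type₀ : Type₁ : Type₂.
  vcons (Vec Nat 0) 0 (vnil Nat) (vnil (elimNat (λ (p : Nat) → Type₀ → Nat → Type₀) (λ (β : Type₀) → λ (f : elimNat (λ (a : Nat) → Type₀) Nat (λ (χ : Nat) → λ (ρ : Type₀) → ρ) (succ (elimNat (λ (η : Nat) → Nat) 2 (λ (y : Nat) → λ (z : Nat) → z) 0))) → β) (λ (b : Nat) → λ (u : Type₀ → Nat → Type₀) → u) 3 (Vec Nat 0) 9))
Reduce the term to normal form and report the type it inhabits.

resulting normal form:
  vcons (Vec Nat 0) 0 (vnil Nat) (vnil (Vec Nat 0))
the term's type:
  Vec (Vec Nat 0) 1


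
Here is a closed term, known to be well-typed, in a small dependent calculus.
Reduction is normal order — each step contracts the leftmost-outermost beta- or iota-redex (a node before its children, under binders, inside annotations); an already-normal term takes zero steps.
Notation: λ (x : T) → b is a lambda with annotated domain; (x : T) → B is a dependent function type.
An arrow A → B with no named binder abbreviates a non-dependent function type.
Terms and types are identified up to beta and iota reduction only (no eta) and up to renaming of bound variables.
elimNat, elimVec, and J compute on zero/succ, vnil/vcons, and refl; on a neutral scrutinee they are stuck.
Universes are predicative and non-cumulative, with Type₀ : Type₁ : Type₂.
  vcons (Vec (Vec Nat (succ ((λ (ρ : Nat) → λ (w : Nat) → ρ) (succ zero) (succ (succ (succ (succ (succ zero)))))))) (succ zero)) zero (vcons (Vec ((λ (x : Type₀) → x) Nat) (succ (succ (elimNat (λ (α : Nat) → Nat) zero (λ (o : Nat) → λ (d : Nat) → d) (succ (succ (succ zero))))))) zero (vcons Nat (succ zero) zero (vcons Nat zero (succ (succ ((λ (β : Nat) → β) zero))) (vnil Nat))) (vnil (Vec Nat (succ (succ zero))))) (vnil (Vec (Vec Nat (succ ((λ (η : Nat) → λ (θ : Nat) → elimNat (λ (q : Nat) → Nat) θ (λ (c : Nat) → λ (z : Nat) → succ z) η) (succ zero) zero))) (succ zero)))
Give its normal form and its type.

reduced normal form:
  vcons (Vec (Vec Nat (succ (succ zero))) (succ zero)) zero (vcons (Vec Nat (succ (succ zero))) zero (vcons Nat (succ zero) zero (vcons Nat zero (succ (succ zero)) (vnil Nat))) (vnil (Vec Nat (succ (succ zero))))) (vnil (Vec (Vec Nat (succ (succ zero))) (succ zero)))
inferred type:
  Vec (Vec (Vec Nat (succ (succ zero))) (succ zero)) (succ zero)


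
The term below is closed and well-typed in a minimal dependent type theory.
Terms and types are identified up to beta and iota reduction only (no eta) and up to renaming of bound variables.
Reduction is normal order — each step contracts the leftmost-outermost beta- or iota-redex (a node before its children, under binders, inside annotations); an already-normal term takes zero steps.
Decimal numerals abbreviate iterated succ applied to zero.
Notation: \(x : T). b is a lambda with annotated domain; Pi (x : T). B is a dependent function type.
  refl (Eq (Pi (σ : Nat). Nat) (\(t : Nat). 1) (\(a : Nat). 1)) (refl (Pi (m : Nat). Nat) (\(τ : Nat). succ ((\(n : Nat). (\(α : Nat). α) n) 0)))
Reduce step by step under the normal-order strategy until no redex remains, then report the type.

normal-order reduction:
  refl (Eq (Pi (σ : Nat). Nat) (\(t : Nat). 1) (\(a : Nat). 1)) (refl (Pi (m : Nat). Nat) (\(τ : Nat). succ ((\(n : Nat). (\(α : Nat). α) n) 0)))
  ~> refl (Eq (Pi (σ : Nat). Nat) (\(t : Nat). 1) (\(a : Nat). 1)) (refl (Pi (m : Nat). Nat) (\(τ : Nat). succ ((\(n : Nat). n) 0)))
  ~> refl (Eq (Pi (σ : Nat). Nat) (\(t : Nat). 1) (\(a : Nat). 1)) (refl (Pi (m : Nat). Nat) (\(τ : Nat). 1))
inferred type:
  Eq (Eq (Pi (σ : Nat). Nat) (\(t : Nat). 1) (\(a : Nat). 1)) (refl (Pi (m : Nat). Nat) (\(τ : Nat). 1)) (refl (Pi (n : Nat). Nat) (\(α : Nat). 1))


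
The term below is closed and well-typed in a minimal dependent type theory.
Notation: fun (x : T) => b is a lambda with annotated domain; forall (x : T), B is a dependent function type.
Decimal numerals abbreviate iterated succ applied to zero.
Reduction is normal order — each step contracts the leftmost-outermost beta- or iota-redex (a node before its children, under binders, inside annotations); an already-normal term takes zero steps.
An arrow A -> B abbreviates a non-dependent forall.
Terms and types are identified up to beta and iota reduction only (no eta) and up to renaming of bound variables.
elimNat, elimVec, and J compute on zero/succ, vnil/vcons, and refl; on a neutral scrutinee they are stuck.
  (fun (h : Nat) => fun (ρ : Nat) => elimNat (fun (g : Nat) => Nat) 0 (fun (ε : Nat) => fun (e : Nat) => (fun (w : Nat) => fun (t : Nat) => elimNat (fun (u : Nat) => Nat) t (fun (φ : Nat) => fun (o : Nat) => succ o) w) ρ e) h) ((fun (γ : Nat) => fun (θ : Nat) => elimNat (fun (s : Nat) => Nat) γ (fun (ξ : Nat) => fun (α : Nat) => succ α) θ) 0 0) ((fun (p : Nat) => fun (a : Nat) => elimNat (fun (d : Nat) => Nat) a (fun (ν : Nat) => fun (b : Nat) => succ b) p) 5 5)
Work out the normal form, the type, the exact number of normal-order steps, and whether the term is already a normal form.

reduced normal form:
  0
inferred type:
  Nat
steps to reach normal form (normal order): 57
started in normal form: no
first contracted redex: a beta-redex


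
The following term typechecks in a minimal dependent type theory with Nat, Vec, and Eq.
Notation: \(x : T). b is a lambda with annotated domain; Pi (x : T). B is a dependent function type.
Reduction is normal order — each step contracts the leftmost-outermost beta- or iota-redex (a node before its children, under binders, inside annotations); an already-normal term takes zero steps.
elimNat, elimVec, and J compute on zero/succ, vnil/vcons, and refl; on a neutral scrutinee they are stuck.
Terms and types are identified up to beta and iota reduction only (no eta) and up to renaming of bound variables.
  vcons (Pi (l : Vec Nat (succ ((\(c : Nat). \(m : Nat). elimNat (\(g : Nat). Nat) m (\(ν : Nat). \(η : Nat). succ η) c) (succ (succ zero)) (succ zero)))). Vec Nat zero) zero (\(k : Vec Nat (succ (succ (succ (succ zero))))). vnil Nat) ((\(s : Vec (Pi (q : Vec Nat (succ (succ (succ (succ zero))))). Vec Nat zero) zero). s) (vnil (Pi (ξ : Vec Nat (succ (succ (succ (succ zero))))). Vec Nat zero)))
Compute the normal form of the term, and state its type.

reduced normal form:
  vcons (Pi (l : Vec Nat (succ (succ (succ (succ zero))))). Vec Nat zero) zero (\(c : Vec Nat (succ (succ (succ (succ zero))))). vnil Nat) (vnil (Pi (m : Vec Nat (succ (succ (succ (succ zero))))). Vec Nat zero))
type:
  Vec (Pi (l : Vec Nat (succ (succ (succ (succ zero))))). Vec Nat zero) (succ zero)
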